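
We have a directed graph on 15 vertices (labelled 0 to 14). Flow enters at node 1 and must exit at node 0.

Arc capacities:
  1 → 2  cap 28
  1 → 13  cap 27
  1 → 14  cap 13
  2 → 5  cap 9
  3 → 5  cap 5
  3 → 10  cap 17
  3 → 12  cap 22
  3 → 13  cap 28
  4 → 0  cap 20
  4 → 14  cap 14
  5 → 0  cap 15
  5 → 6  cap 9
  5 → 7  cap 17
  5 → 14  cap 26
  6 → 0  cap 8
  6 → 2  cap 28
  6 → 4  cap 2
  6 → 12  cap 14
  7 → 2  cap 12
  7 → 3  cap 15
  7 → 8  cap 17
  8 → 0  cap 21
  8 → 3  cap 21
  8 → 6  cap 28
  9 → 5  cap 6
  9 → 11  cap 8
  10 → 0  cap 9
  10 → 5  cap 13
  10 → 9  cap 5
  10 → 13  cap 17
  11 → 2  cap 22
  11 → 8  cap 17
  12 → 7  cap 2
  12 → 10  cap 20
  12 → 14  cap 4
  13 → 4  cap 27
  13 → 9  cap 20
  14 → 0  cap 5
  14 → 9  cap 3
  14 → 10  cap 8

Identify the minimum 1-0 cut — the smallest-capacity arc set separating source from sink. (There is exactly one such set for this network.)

augment #1: 1→14→0 push 5
augment #2: 1→2→5→0 push 9
augment #3: 1→13→4→0 push 20
augment #4: 1→14→10→0 push 8
augment #5: 1→13→9→5→0 push 6
augment #6: 1→13→9→11→8→0 push 1
max flow = 49; residual-reachable set from 1 gives S-side
cut edges (S→T): {(1,13), (1,14), (2,5)} total cap 49

Min-cut arcs: {(1,13), (1,14), (2,5)} (total capacity 49)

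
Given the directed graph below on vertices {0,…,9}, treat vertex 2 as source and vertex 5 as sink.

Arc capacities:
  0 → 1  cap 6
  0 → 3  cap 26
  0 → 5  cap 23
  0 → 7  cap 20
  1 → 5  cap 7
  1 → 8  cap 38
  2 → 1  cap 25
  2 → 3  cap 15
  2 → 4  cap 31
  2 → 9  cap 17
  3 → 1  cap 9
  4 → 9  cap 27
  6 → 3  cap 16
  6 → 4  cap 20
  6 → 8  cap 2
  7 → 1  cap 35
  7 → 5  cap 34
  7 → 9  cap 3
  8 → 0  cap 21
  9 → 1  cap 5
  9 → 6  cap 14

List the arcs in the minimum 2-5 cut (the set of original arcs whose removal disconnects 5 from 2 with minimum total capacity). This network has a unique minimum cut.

augment #1: 2→1→5 push 7
augment #2: 2→1→8→0→5 push 18
augment #3: 2→3→1→8→0→5 push 3
max flow = 28; residual-reachable set from 2 gives S-side
cut edges (S→T): {(1,5), (8,0)} total cap 28

Min-cut arcs: {(1,5), (8,0)} (total capacity 28)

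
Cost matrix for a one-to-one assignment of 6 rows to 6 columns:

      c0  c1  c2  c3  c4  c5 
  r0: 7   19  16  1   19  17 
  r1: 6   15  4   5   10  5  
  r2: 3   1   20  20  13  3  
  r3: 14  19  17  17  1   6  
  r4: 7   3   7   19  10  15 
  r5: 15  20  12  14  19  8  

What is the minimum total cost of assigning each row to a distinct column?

optimal assignment: row0→col3 (cost 1), row1→col2 (cost 4), row2→col0 (cost 3), row3→col4 (cost 1), row4→col1 (cost 3), row5→col5 (cost 8)
total = 1 + 4 + 3 + 1 + 3 + 8 = 20

Minimum assignment cost: 20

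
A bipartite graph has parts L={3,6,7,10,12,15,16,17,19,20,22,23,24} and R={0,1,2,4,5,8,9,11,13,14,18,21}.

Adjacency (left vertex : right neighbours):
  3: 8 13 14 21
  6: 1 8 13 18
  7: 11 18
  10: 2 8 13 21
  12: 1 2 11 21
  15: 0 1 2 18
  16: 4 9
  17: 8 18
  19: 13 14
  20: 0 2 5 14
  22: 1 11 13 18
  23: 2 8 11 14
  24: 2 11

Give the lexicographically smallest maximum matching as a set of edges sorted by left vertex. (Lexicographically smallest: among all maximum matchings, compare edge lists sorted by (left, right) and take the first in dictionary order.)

Lex-smallest maximum matching: {(3,8), (6,1), (7,11), (10,2), (12,21), (15,0), (16,4), (17,18), (19,13), (20,5), (23,14)}

|M| = 11 (so the lex-smallest maximum matching has 11 edges)
process left vertices in ascending order; for each, take the smallest-labelled available neighbour that still permits 11 edges overall, or leave it unmatched if none does
lex-smallest matching: {3-8, 6-1, 7-11, 10-2, 12-21, 15-0, 16-4, 17-18, 19-13, 20-5, 23-14}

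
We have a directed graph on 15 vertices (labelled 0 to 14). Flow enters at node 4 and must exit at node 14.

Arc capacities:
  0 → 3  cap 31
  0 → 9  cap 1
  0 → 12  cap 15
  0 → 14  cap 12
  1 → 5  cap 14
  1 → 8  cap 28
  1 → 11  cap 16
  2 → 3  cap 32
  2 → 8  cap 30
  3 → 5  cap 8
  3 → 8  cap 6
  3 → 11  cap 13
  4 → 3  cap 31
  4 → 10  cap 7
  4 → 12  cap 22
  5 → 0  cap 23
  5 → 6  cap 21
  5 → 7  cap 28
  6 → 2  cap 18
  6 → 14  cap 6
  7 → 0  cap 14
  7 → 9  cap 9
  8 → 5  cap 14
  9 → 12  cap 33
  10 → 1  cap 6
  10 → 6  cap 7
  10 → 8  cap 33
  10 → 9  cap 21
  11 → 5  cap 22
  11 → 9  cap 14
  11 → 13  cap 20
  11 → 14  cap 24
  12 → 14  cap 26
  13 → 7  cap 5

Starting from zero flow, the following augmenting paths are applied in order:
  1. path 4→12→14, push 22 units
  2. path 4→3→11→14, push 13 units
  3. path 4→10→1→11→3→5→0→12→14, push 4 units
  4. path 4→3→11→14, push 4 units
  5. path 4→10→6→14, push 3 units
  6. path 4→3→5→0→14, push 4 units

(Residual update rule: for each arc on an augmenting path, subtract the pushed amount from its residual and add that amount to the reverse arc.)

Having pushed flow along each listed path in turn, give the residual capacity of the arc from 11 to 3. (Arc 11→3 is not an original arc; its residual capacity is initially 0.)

Residual capacity of (11,3): 13

after path 1 (4→12→14, push 22): res(11,3)=0
after path 2 (4→3→11→14, push 13): res(11,3)=13
after path 3 (4→10→1→11→3→5→0→12→14, push 4): res(11,3)=9
after path 4 (4→3→11→14, push 4): res(11,3)=13
after path 5 (4→10→6→14, push 3): res(11,3)=13
after path 6 (4→3→5→0→14, push 4): res(11,3)=13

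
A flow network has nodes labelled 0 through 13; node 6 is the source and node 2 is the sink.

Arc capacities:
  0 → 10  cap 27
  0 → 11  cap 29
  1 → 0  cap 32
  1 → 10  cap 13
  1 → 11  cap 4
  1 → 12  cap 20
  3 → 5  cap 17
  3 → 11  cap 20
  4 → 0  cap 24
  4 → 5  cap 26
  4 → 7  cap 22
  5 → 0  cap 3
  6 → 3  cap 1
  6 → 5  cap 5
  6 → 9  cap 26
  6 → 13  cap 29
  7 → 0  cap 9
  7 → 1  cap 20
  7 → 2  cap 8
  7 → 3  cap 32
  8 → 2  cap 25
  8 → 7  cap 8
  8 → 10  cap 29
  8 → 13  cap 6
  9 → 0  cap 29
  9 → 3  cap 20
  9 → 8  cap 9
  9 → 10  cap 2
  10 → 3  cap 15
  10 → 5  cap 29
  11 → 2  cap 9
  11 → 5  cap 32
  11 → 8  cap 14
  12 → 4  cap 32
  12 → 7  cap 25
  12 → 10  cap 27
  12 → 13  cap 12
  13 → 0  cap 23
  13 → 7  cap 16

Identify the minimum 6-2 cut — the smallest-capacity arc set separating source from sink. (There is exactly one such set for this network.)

augment #1: 6→3→11→2 push 1
augment #2: 6→9→8→2 push 9
augment #3: 6→13→7→2 push 8
augment #4: 6→5→0→11→2 push 3
augment #5: 6→9→0→11→2 push 5
augment #6: 6→9→0→11→8→2 push 12
augment #7: 6→13→0→11→8→2 push 2
max flow = 40; residual-reachable set from 6 gives S-side
cut edges (S→T): {(7,2), (9,8), (11,2), (11,8)} total cap 40

Min-cut arcs: {(7,2), (9,8), (11,2), (11,8)} (total capacity 40)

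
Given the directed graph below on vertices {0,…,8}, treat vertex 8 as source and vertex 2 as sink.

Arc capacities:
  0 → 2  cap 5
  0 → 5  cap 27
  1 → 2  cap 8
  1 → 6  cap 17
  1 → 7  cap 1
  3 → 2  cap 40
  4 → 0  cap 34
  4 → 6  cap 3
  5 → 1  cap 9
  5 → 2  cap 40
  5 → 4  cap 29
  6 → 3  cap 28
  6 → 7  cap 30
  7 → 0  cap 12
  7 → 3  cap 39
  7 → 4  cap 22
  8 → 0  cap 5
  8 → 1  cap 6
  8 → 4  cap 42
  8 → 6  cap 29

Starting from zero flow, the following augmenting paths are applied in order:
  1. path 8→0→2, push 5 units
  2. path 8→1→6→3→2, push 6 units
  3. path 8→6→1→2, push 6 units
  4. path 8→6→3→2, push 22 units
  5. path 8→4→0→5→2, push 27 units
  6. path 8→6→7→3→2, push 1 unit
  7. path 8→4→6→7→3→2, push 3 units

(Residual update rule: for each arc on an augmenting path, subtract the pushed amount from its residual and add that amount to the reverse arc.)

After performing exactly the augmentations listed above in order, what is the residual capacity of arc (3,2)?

Residual capacity of (3,2): 8

after path 1 (8→0→2, push 5): res(3,2)=40
after path 2 (8→1→6→3→2, push 6): res(3,2)=34
after path 3 (8→6→1→2, push 6): res(3,2)=34
after path 4 (8→6→3→2, push 22): res(3,2)=12
after path 5 (8→4→0→5→2, push 27): res(3,2)=12
after path 6 (8→6→7→3→2, push 1): res(3,2)=11
after path 7 (8→4→6→7→3→2, push 3): res(3,2)=8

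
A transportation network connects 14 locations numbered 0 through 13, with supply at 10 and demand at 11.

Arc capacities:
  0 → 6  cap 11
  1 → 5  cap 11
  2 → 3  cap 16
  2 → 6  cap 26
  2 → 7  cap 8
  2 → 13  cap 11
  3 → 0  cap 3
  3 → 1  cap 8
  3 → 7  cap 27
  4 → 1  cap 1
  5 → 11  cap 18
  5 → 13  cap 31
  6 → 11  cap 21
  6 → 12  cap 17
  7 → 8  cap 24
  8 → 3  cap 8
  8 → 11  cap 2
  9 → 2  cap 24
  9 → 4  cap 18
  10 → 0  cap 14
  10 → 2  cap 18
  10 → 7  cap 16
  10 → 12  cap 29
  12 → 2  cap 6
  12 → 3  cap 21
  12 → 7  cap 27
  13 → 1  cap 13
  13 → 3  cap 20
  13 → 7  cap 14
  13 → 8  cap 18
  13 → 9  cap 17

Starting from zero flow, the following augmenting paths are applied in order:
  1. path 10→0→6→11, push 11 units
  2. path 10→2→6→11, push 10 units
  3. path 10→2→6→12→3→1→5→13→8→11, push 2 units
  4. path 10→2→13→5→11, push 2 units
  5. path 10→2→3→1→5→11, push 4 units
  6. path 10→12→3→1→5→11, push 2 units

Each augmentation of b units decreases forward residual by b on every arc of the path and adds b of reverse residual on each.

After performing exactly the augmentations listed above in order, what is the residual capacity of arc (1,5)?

after path 1 (10→0→6→11, push 11): res(1,5)=11
after path 2 (10→2→6→11, push 10): res(1,5)=11
after path 3 (10→2→6→12→3→1→5→13→8→11, push 2): res(1,5)=9
after path 4 (10→2→13→5→11, push 2): res(1,5)=9
after path 5 (10→2→3→1→5→11, push 4): res(1,5)=5
after path 6 (10→12→3→1→5→11, push 2): res(1,5)=3

Residual capacity of (1,5): 3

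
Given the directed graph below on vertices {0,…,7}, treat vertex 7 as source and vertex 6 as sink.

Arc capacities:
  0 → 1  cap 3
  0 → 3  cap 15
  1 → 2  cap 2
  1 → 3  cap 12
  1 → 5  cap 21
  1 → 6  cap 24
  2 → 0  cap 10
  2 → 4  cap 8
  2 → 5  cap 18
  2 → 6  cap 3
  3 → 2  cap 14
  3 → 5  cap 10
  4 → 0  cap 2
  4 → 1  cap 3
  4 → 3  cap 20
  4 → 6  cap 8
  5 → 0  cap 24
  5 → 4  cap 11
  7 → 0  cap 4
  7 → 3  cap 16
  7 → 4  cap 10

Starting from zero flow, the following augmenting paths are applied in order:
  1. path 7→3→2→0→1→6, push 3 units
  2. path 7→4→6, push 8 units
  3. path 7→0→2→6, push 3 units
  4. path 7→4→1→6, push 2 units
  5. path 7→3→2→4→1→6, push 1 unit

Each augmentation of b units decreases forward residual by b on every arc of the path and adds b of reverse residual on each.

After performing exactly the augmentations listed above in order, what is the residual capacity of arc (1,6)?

after path 1 (7→3→2→0→1→6, push 3): res(1,6)=21
after path 2 (7→4→6, push 8): res(1,6)=21
after path 3 (7→0→2→6, push 3): res(1,6)=21
after path 4 (7→4→1→6, push 2): res(1,6)=19
after path 5 (7→3→2→4→1→6, push 1): res(1,6)=18

Residual capacity of (1,6): 18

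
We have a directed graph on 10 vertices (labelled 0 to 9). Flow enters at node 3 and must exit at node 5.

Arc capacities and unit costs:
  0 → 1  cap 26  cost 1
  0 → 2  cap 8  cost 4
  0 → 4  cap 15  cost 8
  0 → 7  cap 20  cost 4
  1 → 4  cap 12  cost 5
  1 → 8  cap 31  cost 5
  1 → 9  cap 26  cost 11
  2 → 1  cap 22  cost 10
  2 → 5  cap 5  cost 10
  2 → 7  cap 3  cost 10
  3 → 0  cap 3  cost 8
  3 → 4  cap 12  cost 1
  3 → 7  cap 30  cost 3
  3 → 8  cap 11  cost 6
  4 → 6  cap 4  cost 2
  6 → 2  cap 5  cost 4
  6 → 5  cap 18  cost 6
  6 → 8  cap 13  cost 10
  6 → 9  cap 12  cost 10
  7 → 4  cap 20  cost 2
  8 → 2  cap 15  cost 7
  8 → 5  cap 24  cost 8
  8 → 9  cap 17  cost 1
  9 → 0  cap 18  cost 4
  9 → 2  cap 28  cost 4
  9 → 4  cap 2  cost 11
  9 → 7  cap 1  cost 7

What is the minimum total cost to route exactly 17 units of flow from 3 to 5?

Minimum cost for 17 units: 234

shortest-cost path #1: 3→4→6→5 push 4 @ unit cost 9 (adds 36)
shortest-cost path #2: 3→8→5 push 11 @ unit cost 14 (adds 154)
shortest-cost path #3: 3→0→2→5 push 2 @ unit cost 22 (adds 44)
total cost = 234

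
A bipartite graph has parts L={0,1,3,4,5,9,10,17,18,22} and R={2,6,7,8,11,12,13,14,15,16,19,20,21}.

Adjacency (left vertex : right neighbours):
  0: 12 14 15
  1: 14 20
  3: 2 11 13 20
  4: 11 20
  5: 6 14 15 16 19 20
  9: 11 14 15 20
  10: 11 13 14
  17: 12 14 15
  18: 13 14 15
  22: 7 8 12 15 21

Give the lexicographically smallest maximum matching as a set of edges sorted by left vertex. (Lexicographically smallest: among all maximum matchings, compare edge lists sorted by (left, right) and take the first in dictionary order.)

|M| = 9 (so the lex-smallest maximum matching has 9 edges)
process left vertices in ascending order; for each, take the smallest-labelled available neighbour that still permits 9 edges overall, or leave it unmatched if none does
lex-smallest matching: {0-12, 1-14, 3-2, 4-11, 5-6, 9-20, 10-13, 17-15, 22-7}

Lex-smallest maximum matching: {(0,12), (1,14), (3,2), (4,11), (5,6), (9,20), (10,13), (17,15), (22,7)}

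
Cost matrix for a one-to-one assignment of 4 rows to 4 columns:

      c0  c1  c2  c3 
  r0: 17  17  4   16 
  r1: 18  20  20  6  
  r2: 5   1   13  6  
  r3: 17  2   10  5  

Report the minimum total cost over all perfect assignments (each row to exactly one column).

Minimum assignment cost: 17

optimal assignment: row0→col2 (cost 4), row1→col3 (cost 6), row2→col0 (cost 5), row3→col1 (cost 2)
total = 4 + 6 + 5 + 2 = 17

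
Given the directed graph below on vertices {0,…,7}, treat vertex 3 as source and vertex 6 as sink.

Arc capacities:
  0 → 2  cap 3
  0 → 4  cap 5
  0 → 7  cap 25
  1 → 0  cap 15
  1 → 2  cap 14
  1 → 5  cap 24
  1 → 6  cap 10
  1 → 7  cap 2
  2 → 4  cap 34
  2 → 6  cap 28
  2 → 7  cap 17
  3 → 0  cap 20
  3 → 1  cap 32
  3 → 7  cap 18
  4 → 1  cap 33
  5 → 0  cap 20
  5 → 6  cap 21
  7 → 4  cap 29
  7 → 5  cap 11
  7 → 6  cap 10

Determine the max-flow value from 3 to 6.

augment #1: 3→1→6 bottleneck 10, total now 10
augment #2: 3→7→6 bottleneck 10, total now 20
augment #3: 3→0→2→6 bottleneck 3, total now 23
augment #4: 3→1→2→6 bottleneck 14, total now 37
augment #5: 3→1→5→6 bottleneck 8, total now 45
augment #6: 3→7→5→6 bottleneck 8, total now 53
augment #7: 3→0→7→5→6 bottleneck 3, total now 56
augment #8: 3→0→4→1→5→6 bottleneck 2, total now 58

Maximum flow value: 58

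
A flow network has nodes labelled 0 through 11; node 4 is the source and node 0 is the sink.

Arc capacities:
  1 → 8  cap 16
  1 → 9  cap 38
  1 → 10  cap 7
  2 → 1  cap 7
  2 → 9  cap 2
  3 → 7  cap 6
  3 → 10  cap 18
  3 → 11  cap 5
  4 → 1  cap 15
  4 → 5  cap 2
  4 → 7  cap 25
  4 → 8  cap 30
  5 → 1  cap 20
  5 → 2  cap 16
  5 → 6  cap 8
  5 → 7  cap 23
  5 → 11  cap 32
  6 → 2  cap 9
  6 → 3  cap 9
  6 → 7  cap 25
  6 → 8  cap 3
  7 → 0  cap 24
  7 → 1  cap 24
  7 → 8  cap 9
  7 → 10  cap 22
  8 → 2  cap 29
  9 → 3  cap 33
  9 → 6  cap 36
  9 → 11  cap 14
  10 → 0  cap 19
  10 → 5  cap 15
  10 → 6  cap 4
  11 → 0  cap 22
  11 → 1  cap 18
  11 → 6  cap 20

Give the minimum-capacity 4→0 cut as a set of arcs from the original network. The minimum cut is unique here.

augment #1: 4→7→0 push 24
augment #2: 4→1→10→0 push 7
augment #3: 4→5→11→0 push 2
augment #4: 4→7→10→0 push 1
augment #5: 4→1→9→11→0 push 8
augment #6: 4→8→2→9→11→0 push 2
augment #7: 4→8→2→1→9→11→0 push 4
augment #8: 4→8→2→1→9→3→10→0 push 3
max flow = 51; residual-reachable set from 4 gives S-side
cut edges (S→T): {(2,1), (2,9), (4,1), (4,5), (4,7)} total cap 51

Min-cut arcs: {(2,1), (2,9), (4,1), (4,5), (4,7)} (total capacity 51)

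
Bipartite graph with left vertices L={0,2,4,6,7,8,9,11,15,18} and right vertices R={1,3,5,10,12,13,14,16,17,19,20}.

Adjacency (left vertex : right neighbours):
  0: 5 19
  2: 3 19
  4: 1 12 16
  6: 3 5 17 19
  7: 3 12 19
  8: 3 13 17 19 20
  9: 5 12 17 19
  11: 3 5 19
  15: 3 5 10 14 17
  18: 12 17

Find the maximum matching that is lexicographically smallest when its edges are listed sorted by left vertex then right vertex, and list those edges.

Lex-smallest maximum matching: {(0,5), (2,3), (4,1), (6,17), (7,12), (8,13), (9,19), (15,10)}

|M| = 8 (so the lex-smallest maximum matching has 8 edges)
process left vertices in ascending order; for each, take the smallest-labelled available neighbour that still permits 8 edges overall, or leave it unmatched if none does
lex-smallest matching: {0-5, 2-3, 4-1, 6-17, 7-12, 8-13, 9-19, 15-10}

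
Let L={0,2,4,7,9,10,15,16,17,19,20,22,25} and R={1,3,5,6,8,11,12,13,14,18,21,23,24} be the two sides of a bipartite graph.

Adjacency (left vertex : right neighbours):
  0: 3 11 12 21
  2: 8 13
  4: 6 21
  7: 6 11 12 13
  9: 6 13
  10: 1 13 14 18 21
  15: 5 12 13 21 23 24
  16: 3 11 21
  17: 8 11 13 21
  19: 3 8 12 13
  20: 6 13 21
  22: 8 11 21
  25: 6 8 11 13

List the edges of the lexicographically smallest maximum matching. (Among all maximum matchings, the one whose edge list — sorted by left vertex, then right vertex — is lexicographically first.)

|M| = 9 (so the lex-smallest maximum matching has 9 edges)
process left vertices in ascending order; for each, take the smallest-labelled available neighbour that still permits 9 edges overall, or leave it unmatched if none does
lex-smallest matching: {0-3, 2-8, 4-6, 7-11, 9-13, 10-1, 15-5, 16-21, 19-12}

Lex-smallest maximum matching: {(0,3), (2,8), (4,6), (7,11), (9,13), (10,1), (15,5), (16,21), (19,12)}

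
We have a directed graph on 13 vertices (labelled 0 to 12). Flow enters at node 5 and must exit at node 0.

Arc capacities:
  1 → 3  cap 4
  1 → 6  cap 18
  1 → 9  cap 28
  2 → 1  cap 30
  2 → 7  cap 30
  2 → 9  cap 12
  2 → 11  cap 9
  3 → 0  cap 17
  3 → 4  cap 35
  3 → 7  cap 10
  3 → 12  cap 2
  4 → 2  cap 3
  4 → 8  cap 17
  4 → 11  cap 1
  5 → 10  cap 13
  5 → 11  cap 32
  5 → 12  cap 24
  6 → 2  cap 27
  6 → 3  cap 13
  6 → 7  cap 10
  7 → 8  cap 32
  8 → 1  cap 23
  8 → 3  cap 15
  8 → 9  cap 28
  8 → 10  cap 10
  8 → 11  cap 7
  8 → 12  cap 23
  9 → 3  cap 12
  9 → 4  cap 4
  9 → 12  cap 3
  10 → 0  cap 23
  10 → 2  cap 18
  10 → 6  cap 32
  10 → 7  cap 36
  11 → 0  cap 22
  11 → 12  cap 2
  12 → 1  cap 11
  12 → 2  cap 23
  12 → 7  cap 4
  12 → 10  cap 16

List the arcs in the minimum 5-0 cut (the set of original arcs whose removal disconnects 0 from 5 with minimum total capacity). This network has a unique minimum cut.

augment #1: 5→10→0 push 13
augment #2: 5→11→0 push 22
augment #3: 5→12→10→0 push 10
augment #4: 5→12→1→3→0 push 4
augment #5: 5→12→1→6→3→0 push 7
augment #6: 5→12→2→9→3→0 push 3
augment #7: 5→11→12→2→9→3→0 push 2
max flow = 61; residual-reachable set from 5 gives S-side
cut edges (S→T): {(5,10), (5,12), (11,0), (11,12)} total cap 61

Min-cut arcs: {(5,10), (5,12), (11,0), (11,12)} (total capacity 61)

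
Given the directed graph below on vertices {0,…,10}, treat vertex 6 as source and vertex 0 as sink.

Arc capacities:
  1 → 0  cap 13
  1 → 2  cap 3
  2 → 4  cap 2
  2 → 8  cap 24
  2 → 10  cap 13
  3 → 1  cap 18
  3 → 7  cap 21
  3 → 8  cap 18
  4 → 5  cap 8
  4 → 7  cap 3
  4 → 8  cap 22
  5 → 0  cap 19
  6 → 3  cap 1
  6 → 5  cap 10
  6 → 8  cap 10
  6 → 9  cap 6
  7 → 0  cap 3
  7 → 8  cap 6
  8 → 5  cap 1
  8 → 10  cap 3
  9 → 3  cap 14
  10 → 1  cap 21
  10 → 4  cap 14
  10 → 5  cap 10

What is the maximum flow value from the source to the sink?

Maximum flow value: 21

augment #1: 6→5→0 bottleneck 10, total now 10
augment #2: 6→3→1→0 bottleneck 1, total now 11
augment #3: 6→8→5→0 bottleneck 1, total now 12
augment #4: 6→8→10→1→0 bottleneck 3, total now 15
augment #5: 6→9→3→1→0 bottleneck 6, total now 21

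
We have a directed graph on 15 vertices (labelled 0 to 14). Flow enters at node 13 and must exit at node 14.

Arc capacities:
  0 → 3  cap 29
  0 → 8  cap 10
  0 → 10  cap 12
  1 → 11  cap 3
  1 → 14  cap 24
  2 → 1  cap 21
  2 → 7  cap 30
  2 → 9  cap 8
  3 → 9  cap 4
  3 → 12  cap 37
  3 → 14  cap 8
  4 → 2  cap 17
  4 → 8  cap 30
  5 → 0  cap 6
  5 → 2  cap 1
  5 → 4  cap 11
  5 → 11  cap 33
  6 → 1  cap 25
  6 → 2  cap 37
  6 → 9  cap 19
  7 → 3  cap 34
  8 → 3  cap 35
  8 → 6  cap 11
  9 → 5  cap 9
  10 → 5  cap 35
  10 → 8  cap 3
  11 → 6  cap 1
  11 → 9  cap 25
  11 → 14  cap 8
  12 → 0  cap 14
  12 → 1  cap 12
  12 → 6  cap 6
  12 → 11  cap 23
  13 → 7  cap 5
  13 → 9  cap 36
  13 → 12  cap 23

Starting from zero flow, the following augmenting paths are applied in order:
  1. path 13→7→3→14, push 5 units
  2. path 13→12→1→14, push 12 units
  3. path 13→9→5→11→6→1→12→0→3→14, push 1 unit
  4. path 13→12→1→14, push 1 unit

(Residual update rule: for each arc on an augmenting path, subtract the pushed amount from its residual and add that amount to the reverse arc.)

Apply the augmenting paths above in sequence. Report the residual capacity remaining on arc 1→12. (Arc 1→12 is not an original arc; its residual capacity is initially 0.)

Residual capacity of (1,12): 12

after path 1 (13→7→3→14, push 5): res(1,12)=0
after path 2 (13→12→1→14, push 12): res(1,12)=12
after path 3 (13→9→5→11→6→1→12→0→3→14, push 1): res(1,12)=11
after path 4 (13→12→1→14, push 1): res(1,12)=12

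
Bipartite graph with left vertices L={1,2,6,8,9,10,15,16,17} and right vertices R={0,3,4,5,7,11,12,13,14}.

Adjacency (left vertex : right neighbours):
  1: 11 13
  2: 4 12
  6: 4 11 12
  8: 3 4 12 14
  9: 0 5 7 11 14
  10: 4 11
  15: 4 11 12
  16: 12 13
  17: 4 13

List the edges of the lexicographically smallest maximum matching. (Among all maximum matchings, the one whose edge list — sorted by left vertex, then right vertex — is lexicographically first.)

Lex-smallest maximum matching: {(1,11), (2,4), (6,12), (8,3), (9,0), (16,13)}

|M| = 6 (so the lex-smallest maximum matching has 6 edges)
process left vertices in ascending order; for each, take the smallest-labelled available neighbour that still permits 6 edges overall, or leave it unmatched if none does
lex-smallest matching: {1-11, 2-4, 6-12, 8-3, 9-0, 16-13}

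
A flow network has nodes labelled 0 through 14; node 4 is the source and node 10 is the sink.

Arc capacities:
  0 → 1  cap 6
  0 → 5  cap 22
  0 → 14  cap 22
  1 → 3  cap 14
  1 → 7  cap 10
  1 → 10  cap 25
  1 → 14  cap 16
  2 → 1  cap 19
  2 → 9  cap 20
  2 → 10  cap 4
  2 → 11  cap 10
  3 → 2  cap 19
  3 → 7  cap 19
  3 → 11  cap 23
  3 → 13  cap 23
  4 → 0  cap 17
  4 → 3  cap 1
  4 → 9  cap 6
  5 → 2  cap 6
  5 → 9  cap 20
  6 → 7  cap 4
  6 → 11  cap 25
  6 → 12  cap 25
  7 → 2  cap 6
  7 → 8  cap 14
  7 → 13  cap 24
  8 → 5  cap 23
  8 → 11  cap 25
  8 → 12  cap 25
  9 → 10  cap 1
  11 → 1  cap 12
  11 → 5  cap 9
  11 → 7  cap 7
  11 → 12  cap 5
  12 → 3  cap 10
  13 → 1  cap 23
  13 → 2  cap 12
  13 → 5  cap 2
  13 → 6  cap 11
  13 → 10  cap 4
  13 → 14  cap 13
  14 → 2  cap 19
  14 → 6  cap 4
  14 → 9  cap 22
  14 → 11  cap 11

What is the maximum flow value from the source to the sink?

augment #1: 4→9→10 bottleneck 1, total now 1
augment #2: 4→0→1→10 bottleneck 6, total now 7
augment #3: 4→3→2→10 bottleneck 1, total now 8
augment #4: 4→0→5→2→10 bottleneck 3, total now 11
augment #5: 4→0→5→2→1→10 bottleneck 3, total now 14
augment #6: 4→0→14→2→1→10 bottleneck 5, total now 19

Maximum flow value: 19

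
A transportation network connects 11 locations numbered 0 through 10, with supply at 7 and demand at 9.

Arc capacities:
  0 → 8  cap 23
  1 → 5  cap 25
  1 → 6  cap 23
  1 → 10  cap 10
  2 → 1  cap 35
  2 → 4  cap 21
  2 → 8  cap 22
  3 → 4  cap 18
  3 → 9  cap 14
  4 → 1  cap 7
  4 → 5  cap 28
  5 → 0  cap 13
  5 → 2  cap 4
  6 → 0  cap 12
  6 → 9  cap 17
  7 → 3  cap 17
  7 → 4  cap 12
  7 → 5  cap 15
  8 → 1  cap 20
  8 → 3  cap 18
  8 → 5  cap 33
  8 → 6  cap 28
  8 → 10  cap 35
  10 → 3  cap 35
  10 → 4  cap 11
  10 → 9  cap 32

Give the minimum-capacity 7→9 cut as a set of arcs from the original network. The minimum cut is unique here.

augment #1: 7→3→9 push 14
augment #2: 7→4→1→6→9 push 7
augment #3: 7→5→0→8→6→9 push 10
augment #4: 7→5→0→8→10→9 push 3
augment #5: 7→5→2→1→10→9 push 2
augment #6: 7→4→5→2→1→10→9 push 2
max flow = 38; residual-reachable set from 7 gives S-side
cut edges (S→T): {(3,9), (4,1), (5,0), (5,2)} total cap 38

Min-cut arcs: {(3,9), (4,1), (5,0), (5,2)} (total capacity 38)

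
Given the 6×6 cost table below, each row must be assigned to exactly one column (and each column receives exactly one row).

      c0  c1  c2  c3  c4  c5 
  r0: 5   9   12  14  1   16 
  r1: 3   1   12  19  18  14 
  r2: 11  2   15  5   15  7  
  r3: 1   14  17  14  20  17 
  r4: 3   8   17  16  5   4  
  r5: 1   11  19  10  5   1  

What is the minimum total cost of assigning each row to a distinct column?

optimal assignment: row0→col2 (cost 12), row1→col1 (cost 1), row2→col3 (cost 5), row3→col0 (cost 1), row4→col4 (cost 5), row5→col5 (cost 1)
total = 12 + 1 + 5 + 1 + 5 + 1 = 25

Minimum assignment cost: 25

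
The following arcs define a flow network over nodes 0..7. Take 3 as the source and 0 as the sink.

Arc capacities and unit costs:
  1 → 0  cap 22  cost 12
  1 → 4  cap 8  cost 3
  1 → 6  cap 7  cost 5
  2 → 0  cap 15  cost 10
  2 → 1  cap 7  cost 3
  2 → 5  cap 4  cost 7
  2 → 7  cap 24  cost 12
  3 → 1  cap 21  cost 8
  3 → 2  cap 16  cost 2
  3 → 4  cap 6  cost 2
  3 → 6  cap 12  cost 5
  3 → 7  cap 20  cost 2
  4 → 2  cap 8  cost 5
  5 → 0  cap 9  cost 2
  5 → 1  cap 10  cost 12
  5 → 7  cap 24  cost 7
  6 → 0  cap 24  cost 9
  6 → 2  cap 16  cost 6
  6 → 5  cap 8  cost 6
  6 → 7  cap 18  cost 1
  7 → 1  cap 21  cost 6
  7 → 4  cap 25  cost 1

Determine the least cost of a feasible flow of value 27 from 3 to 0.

Minimum cost for 27 units: 337

shortest-cost path #1: 3→2→5→0 push 4 @ unit cost 11 (adds 44)
shortest-cost path #2: 3→2→0 push 12 @ unit cost 12 (adds 144)
shortest-cost path #3: 3→6→5→0 push 5 @ unit cost 13 (adds 65)
shortest-cost path #4: 3→6→0 push 6 @ unit cost 14 (adds 84)
total cost = 337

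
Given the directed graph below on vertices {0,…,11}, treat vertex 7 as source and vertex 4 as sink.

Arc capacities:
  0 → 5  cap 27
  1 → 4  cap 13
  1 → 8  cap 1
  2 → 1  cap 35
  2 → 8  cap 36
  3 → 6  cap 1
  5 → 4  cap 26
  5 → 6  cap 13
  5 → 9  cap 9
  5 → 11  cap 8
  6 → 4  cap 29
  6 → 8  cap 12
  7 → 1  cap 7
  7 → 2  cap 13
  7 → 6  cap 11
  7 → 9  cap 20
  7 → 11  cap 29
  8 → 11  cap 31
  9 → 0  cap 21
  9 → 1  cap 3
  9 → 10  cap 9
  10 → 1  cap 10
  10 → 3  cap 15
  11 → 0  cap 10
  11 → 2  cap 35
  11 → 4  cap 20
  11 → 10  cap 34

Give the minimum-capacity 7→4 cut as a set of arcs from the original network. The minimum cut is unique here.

augment #1: 7→1→4 push 7
augment #2: 7→6→4 push 11
augment #3: 7→11→4 push 20
augment #4: 7→2→1→4 push 6
augment #5: 7→9→0→5→4 push 20
augment #6: 7→11→0→5→4 push 6
augment #7: 7→11→0→5→6→4 push 1
augment #8: 7→11→10→3→6→4 push 1
max flow = 72; residual-reachable set from 7 gives S-side
cut edges (S→T): {(0,5), (1,4), (3,6), (7,6), (11,4)} total cap 72

Min-cut arcs: {(0,5), (1,4), (3,6), (7,6), (11,4)} (total capacity 72)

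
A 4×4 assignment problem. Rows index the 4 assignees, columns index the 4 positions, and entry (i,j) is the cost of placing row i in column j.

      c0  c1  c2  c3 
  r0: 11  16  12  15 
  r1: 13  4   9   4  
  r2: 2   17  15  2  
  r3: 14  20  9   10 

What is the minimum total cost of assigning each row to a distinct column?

Minimum assignment cost: 26

optimal assignment: row0→col0 (cost 11), row1→col1 (cost 4), row2→col3 (cost 2), row3→col2 (cost 9)
total = 11 + 4 + 2 + 9 = 26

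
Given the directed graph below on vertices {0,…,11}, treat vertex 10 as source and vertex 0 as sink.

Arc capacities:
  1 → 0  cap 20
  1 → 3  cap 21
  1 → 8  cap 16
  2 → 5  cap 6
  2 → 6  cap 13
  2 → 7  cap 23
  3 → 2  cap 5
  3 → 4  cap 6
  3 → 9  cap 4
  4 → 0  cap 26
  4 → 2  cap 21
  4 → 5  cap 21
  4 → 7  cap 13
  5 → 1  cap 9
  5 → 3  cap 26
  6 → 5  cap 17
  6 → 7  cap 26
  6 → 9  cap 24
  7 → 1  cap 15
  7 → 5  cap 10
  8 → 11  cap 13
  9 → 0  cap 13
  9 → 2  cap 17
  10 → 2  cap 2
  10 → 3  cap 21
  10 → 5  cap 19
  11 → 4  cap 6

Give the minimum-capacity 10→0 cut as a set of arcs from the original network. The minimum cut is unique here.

Min-cut arcs: {(3,2), (3,4), (3,9), (5,1), (10,2)} (total capacity 26)

augment #1: 10→3→4→0 push 6
augment #2: 10→3→9→0 push 4
augment #3: 10→5→1→0 push 9
augment #4: 10→2→6→9→0 push 2
augment #5: 10→3→2→6→9→0 push 5
max flow = 26; residual-reachable set from 10 gives S-side
cut edges (S→T): {(3,2), (3,4), (3,9), (5,1), (10,2)} total cap 26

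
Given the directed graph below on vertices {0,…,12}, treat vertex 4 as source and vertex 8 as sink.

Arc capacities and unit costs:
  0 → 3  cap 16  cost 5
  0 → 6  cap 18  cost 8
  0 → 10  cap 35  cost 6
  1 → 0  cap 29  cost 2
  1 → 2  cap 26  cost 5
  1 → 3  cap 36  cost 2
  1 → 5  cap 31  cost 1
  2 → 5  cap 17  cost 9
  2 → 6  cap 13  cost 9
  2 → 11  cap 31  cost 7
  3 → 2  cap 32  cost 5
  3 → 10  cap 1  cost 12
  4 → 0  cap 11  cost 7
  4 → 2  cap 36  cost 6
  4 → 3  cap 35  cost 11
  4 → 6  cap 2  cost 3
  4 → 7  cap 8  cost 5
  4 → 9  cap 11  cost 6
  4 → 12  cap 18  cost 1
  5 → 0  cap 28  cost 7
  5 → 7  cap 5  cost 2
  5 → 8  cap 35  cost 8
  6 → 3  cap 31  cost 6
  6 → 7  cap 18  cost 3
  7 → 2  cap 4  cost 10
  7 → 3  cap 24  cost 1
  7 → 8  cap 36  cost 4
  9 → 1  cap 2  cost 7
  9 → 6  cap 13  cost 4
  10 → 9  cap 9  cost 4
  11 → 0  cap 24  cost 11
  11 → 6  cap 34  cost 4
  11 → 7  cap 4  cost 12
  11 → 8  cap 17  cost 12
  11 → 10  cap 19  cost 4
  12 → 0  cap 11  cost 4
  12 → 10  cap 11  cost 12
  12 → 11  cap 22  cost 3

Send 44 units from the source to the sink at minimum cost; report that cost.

shortest-cost path #1: 4→7→8 push 8 @ unit cost 9 (adds 72)
shortest-cost path #2: 4→6→7→8 push 2 @ unit cost 10 (adds 20)
shortest-cost path #3: 4→12→11→6→7→8 push 16 @ unit cost 15 (adds 240)
shortest-cost path #4: 4→12→11→8 push 2 @ unit cost 16 (adds 32)
shortest-cost path #5: 4→9→6→11→8 push 11 @ unit cost 18 (adds 198)
shortest-cost path #6: 4→2→5→7→8 push 5 @ unit cost 21 (adds 105)
total cost = 667

Minimum cost for 44 units: 667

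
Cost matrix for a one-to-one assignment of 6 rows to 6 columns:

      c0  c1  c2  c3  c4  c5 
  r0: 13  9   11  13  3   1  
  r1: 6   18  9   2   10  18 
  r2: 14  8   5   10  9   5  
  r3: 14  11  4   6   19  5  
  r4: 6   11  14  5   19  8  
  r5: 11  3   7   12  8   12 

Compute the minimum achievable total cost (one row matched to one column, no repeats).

optimal assignment: row0→col4 (cost 3), row1→col3 (cost 2), row2→col5 (cost 5), row3→col2 (cost 4), row4→col0 (cost 6), row5→col1 (cost 3)
total = 3 + 2 + 5 + 4 + 6 + 3 = 23

Minimum assignment cost: 23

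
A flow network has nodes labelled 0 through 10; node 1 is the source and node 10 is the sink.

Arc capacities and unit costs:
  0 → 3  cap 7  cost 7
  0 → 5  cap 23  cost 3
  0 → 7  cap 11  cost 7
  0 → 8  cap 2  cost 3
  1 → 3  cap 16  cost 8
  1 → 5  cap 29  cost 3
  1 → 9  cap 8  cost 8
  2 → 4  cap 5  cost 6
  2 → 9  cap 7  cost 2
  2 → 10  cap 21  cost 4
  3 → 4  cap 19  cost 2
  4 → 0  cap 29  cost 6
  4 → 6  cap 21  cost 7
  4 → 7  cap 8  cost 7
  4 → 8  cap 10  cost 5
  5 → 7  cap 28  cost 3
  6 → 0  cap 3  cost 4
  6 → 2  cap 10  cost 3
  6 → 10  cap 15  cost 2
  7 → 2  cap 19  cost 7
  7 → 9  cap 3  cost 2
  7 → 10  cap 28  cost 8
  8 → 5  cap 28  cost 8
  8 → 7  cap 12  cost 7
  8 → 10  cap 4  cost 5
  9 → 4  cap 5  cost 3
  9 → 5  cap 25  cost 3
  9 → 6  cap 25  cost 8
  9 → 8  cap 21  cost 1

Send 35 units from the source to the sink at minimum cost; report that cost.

shortest-cost path #1: 1→5→7→10 push 28 @ unit cost 14 (adds 392)
shortest-cost path #2: 1→9→8→10 push 4 @ unit cost 14 (adds 56)
shortest-cost path #3: 1→9→6→10 push 3 @ unit cost 18 (adds 54)
total cost = 502

Minimum cost for 35 units: 502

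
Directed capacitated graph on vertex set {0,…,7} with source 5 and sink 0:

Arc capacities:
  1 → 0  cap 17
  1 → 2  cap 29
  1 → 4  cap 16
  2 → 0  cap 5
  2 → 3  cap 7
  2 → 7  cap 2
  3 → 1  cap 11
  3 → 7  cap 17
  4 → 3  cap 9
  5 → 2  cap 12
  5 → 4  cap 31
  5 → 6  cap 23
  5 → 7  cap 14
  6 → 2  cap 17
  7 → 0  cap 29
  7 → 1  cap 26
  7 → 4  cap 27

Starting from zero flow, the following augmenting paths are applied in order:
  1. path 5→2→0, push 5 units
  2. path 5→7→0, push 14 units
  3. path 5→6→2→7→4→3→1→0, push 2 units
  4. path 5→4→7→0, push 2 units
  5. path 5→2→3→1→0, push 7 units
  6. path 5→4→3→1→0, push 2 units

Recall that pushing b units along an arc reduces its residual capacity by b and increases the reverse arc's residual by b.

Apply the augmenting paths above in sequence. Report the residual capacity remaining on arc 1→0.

Residual capacity of (1,0): 6

after path 1 (5→2→0, push 5): res(1,0)=17
after path 2 (5→7→0, push 14): res(1,0)=17
after path 3 (5→6→2→7→4→3→1→0, push 2): res(1,0)=15
after path 4 (5→4→7→0, push 2): res(1,0)=15
after path 5 (5→2→3→1→0, push 7): res(1,0)=8
after path 6 (5→4→3→1→0, push 2): res(1,0)=6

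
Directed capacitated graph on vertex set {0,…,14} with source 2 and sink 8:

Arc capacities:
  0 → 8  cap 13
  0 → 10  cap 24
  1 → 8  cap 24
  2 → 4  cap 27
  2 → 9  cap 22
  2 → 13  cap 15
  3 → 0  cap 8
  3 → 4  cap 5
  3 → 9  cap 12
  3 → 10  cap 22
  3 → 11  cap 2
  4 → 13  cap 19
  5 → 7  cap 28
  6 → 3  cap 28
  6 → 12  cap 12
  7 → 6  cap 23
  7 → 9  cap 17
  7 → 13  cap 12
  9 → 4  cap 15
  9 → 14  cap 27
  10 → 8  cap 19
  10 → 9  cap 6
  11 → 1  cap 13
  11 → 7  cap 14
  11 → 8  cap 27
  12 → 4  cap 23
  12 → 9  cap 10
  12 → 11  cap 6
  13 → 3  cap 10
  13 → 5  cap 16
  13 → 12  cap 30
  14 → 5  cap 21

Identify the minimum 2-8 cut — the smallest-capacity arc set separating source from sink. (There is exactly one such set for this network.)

augment #1: 2→13→3→0→8 push 8
augment #2: 2→13→3→10→8 push 2
augment #3: 2→13→12→11→8 push 5
augment #4: 2→4→13→12→11→8 push 1
augment #5: 2→4→13→5→7→6→3→10→8 push 16
augment #6: 2→9→14→5→7→6→3→10→8 push 1
augment #7: 2→9→14→5→7→6→3→11→8 push 2
max flow = 35; residual-reachable set from 2 gives S-side
cut edges (S→T): {(3,0), (3,11), (10,8), (12,11)} total cap 35

Min-cut arcs: {(3,0), (3,11), (10,8), (12,11)} (total capacity 35)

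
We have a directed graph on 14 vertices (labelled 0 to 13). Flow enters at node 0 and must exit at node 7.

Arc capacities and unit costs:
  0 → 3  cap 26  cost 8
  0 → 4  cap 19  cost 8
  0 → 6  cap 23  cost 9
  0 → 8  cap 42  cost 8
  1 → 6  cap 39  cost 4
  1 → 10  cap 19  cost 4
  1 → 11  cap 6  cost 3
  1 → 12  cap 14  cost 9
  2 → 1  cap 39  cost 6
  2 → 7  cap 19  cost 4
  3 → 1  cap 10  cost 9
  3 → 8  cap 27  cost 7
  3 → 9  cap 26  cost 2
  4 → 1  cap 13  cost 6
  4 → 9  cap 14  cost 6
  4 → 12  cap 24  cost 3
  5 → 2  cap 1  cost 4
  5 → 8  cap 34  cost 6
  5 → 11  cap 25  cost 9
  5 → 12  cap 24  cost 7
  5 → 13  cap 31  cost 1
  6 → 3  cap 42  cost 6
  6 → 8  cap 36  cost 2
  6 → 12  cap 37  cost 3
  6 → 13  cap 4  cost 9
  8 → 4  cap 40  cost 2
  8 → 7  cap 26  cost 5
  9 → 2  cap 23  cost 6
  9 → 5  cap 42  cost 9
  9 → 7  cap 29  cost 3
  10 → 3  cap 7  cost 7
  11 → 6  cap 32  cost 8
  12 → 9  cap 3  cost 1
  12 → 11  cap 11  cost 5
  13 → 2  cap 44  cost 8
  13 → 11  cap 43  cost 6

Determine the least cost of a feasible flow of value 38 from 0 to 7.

shortest-cost path #1: 0→8→7 push 26 @ unit cost 13 (adds 338)
shortest-cost path #2: 0→3→9→7 push 12 @ unit cost 13 (adds 156)
total cost = 494

Minimum cost for 38 units: 494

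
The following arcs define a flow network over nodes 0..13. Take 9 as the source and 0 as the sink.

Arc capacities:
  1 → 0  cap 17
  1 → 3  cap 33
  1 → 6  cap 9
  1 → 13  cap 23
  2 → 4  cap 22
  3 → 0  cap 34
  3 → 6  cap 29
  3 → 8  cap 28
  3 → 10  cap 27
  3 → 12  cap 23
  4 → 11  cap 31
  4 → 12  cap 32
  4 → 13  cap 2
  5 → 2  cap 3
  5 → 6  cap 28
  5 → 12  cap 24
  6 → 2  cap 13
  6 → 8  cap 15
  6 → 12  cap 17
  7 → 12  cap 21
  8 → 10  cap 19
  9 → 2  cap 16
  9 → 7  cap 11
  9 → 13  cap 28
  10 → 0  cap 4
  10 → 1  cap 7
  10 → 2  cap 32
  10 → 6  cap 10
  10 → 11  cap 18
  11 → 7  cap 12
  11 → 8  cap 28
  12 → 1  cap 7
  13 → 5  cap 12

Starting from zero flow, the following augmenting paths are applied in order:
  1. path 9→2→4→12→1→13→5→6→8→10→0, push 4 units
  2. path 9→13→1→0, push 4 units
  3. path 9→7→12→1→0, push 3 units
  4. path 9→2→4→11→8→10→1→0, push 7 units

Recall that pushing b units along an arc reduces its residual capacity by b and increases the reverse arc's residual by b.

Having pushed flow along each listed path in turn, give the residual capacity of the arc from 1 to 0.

after path 1 (9→2→4→12→1→13→5→6→8→10→0, push 4): res(1,0)=17
after path 2 (9→13→1→0, push 4): res(1,0)=13
after path 3 (9→7→12→1→0, push 3): res(1,0)=10
after path 4 (9→2→4→11→8→10→1→0, push 7): res(1,0)=3

Residual capacity of (1,0): 3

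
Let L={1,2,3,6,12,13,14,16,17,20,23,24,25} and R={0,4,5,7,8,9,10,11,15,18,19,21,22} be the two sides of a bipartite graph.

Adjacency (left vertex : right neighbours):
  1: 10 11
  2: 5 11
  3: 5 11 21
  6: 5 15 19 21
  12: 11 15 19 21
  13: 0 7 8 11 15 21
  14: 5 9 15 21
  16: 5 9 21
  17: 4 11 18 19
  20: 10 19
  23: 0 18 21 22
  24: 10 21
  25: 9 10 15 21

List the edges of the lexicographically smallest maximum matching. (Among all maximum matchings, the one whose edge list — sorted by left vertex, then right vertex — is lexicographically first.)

|M| = 10 (so the lex-smallest maximum matching has 10 edges)
process left vertices in ascending order; for each, take the smallest-labelled available neighbour that still permits 10 edges overall, or leave it unmatched if none does
lex-smallest matching: {1-10, 2-5, 3-11, 6-15, 12-19, 13-0, 14-9, 16-21, 17-4, 23-18}

Lex-smallest maximum matching: {(1,10), (2,5), (3,11), (6,15), (12,19), (13,0), (14,9), (16,21), (17,4), (23,18)}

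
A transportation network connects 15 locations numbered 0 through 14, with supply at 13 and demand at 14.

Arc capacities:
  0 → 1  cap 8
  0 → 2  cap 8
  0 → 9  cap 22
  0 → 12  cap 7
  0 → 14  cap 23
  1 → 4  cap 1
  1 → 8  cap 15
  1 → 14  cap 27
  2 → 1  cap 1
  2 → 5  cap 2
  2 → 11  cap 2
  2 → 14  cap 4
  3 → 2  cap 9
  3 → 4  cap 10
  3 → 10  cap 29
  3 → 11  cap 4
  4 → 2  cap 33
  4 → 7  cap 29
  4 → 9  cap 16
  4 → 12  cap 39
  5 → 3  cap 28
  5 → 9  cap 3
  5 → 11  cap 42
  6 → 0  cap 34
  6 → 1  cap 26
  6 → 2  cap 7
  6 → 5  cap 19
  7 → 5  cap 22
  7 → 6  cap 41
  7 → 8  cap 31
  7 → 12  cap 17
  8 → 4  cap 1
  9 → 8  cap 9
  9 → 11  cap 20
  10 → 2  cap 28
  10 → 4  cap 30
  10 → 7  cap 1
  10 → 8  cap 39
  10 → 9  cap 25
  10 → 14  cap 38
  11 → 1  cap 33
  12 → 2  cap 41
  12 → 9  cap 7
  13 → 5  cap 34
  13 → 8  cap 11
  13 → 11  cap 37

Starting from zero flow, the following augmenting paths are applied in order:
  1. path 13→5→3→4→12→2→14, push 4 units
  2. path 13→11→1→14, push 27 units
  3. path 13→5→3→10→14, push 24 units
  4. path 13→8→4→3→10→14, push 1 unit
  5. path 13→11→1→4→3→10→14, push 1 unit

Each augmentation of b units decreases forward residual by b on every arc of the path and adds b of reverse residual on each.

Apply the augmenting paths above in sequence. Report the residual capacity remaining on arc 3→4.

Residual capacity of (3,4): 8

after path 1 (13→5→3→4→12→2→14, push 4): res(3,4)=6
after path 2 (13→11→1→14, push 27): res(3,4)=6
after path 3 (13→5→3→10→14, push 24): res(3,4)=6
after path 4 (13→8→4→3→10→14, push 1): res(3,4)=7
after path 5 (13→11→1→4→3→10→14, push 1): res(3,4)=8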